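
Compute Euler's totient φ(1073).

1008

Factor: 1073 = 29 · 37.
φ(1073) = (29−1) · (37−1) = 28 · 36 = 1008.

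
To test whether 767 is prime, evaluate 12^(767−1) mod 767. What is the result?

508

12^1 ≡ 12 (mod 767)
12^2 ≡ 12^2 = 144 ≡ 144 (mod 767)
12^4 ≡ 144^2 = 20736 ≡ 27 (mod 767)
12^8 ≡ 27^2 = 729 ≡ 729 (mod 767)
12^16 ≡ 729^2 = 531441 ≡ 677 (mod 767)
12^32 ≡ 677^2 = 458329 ≡ 430 (mod 767)
12^64 ≡ 430^2 = 184900 ≡ 53 (mod 767)
12^128 ≡ 53^2 = 2809 ≡ 508 (mod 767)
12^256 ≡ 508^2 = 258064 ≡ 352 (mod 767)
12^512 ≡ 352^2 = 123904 ≡ 417 (mod 767)
766 = 512 + 128 + 64 + 32 + 16 + 8 + 4 + 2 in binary powers of 2.
So 12^766 ≡ 417 · 508 · 53 · 430 · 677 · 729 · 27 · 144 ≡ 508 (mod 767).
Since 508 ≠ 1, base 12 is a Fermat witness: 767 is composite.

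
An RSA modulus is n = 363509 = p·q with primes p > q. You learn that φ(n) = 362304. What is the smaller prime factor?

593

φ(n) = (p−1)(q−1) = n − (p+q) + 1, so p + q = 363509 − 362304 + 1 = 1206.
p and q are the roots of t² − 1206t + 363509 = 0.
Discriminant: 1206² − 4·363509 = 1454436 − 1454036 = 400; √400 = 20.
q = (1206 − 20)/2 = 593, p = (1206 + 20)/2 = 613.
Check: 593 · 613 = 363509.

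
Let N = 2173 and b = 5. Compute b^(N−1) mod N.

5^1 ≡ 5 (mod 2173)
5^2 ≡ 5^2 = 25 ≡ 25 (mod 2173)
5^4 ≡ 25^2 = 625 ≡ 625 (mod 2173)
5^8 ≡ 625^2 = 390625 ≡ 1658 (mod 2173)
5^16 ≡ 1658^2 = 2748964 ≡ 119 (mod 2173)
5^32 ≡ 119^2 = 14161 ≡ 1123 (mod 2173)
5^64 ≡ 1123^2 = 1261129 ≡ 789 (mod 2173)
5^128 ≡ 789^2 = 622521 ≡ 1043 (mod 2173)
5^256 ≡ 1043^2 = 1087849 ≡ 1349 (mod 2173)
5^512 ≡ 1349^2 = 1819801 ≡ 1000 (mod 2173)
5^1024 ≡ 1000^2 = 1000000 ≡ 420 (mod 2173)
5^2048 ≡ 420^2 = 176400 ≡ 387 (mod 2173)
2172 = 2048 + 64 + 32 + 16 + 8 + 4 in binary powers of 2.
So 5^2172 ≡ 387 · 789 · 1123 · 119 · 1658 · 625 ≡ 1369 (mod 2173).
Since 1369 ≠ 1, base 5 is a Fermat witness: 2173 is composite.

1369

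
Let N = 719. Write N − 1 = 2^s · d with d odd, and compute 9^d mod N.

1

719 − 1 = 718 = 2^1 · 359, so d = 359.
9^1 ≡ 9 (mod 719)
9^2 ≡ 9^2 = 81 ≡ 81 (mod 719)
9^4 ≡ 81^2 = 6561 ≡ 90 (mod 719)
9^8 ≡ 90^2 = 8100 ≡ 191 (mod 719)
9^16 ≡ 191^2 = 36481 ≡ 531 (mod 719)
9^32 ≡ 531^2 = 281961 ≡ 113 (mod 719)
9^64 ≡ 113^2 = 12769 ≡ 546 (mod 719)
9^128 ≡ 546^2 = 298116 ≡ 450 (mod 719)
9^256 ≡ 450^2 = 202500 ≡ 461 (mod 719)
359 = 256 + 64 + 32 + 4 + 2 + 1 in binary powers of 2.
So 9^359 ≡ 461 · 546 · 113 · 90 · 81 · 9 ≡ 1 (mod 719).
Since 9^d ≡ 1 (mod 719), base 9 does not prove 719 composite.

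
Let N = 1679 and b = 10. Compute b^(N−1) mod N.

995

10^1 ≡ 10 (mod 1679)
10^2 ≡ 10^2 = 100 ≡ 100 (mod 1679)
10^4 ≡ 100^2 = 10000 ≡ 1605 (mod 1679)
10^8 ≡ 1605^2 = 2576025 ≡ 439 (mod 1679)
10^16 ≡ 439^2 = 192721 ≡ 1315 (mod 1679)
10^32 ≡ 1315^2 = 1729225 ≡ 1534 (mod 1679)
10^64 ≡ 1534^2 = 2353156 ≡ 877 (mod 1679)
10^128 ≡ 877^2 = 769129 ≡ 147 (mod 1679)
10^256 ≡ 147^2 = 21609 ≡ 1461 (mod 1679)
10^512 ≡ 1461^2 = 2134521 ≡ 512 (mod 1679)
10^1024 ≡ 512^2 = 262144 ≡ 220 (mod 1679)
1678 = 1024 + 512 + 128 + 8 + 4 + 2 in binary powers of 2.
So 10^1678 ≡ 220 · 512 · 147 · 439 · 1605 · 100 ≡ 995 (mod 1679).
Since 995 ≠ 1, base 10 is a Fermat witness: 1679 is composite.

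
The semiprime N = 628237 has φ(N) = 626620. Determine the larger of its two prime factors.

φ(n) = (p−1)(q−1) = n − (p+q) + 1, so p + q = 628237 − 626620 + 1 = 1618.
p and q are the roots of t² − 1618t + 628237 = 0.
Discriminant: 1618² − 4·628237 = 2617924 − 2512948 = 104976; √104976 = 324.
q = (1618 − 324)/2 = 647, p = (1618 + 324)/2 = 971.
Check: 647 · 971 = 628237.

971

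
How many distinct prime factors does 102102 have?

6

102102 = 2 · 51051
51051 = 3 · 17017
17017 = 7 · 2431
2431 = 11 · 221
221 = 13 · 17
102102 = 2 · 3 · 7 · 11 · 13 · 17, which has 6 distinct prime factors.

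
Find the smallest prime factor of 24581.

24581 is odd.
Digit sum 20, not divisible by 3.
Ends in 1: not divisible by 5.
7: 24581 = 7·3511 + 4
11: 24581 = 11·2234 + 7
13: 24581 = 13·1890 + 11
17: 24581 = 17·1445 + 16
19: 24581 = 19·1293 + 14
23: 24581 = 23·1068 + 17
29: 24581 = 29·847 + 18
31: 24581 = 31·792 + 29
37: 24581 = 37·664 + 13
41: 24581 = 41·599 + 22
43: 24581 = 43·571 + 28
47: 24581 = 47·523

47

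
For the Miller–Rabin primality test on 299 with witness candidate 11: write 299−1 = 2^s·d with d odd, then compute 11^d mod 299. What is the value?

299 − 1 = 298 = 2^1 · 149, so d = 149.
11^1 ≡ 11 (mod 299)
11^2 ≡ 11^2 = 121 ≡ 121 (mod 299)
11^4 ≡ 121^2 = 14641 ≡ 289 (mod 299)
11^8 ≡ 289^2 = 83521 ≡ 100 (mod 299)
11^16 ≡ 100^2 = 10000 ≡ 133 (mod 299)
11^32 ≡ 133^2 = 17689 ≡ 48 (mod 299)
11^64 ≡ 48^2 = 2304 ≡ 211 (mod 299)
11^128 ≡ 211^2 = 44521 ≡ 269 (mod 299)
149 = 128 + 16 + 4 + 1 in binary powers of 2.
So 11^149 ≡ 269 · 133 · 289 · 11 ≡ 267 (mod 299).
Squaring chain: 267; never reaches −1, so base 11 is a Miller–Rabin witness that 299 is composite.

267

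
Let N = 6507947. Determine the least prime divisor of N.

6507947 is odd.
Digit sum 38, not divisible by 3.
Ends in 7: not divisible by 5.
7: 6507947 = 7·929706 + 5
11: 6507947 = 11·591631 + 6
13: 6507947 = 13·500611 + 4
17: 6507947 = 17·382820 + 7
19: 6507947 = 19·342523 + 10
23: 6507947 = 23·282954 + 5
29: 6507947 = 29·224411 + 28
31: 6507947 = 31·209933 + 24
37: 6507947 = 37·175890 + 17
41: 6507947 = 41·158730 + 17
43: 6507947 = 43·151347 + 26
47: 6507947 = 47·138466 + 45
53: 6507947 = 53·122791 + 24
59: 6507947 = 59·110304 + 11
61: 6507947 = 61·106687 + 40
67: 6507947 = 67·97133 + 36
71: 6507947 = 71·91661 + 16
73: 6507947 = 73·89149 + 70
79: 6507947 = 79·82379 + 6
83: 6507947 = 83·78409

83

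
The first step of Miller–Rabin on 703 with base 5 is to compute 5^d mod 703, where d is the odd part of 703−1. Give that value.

703 − 1 = 702 = 2^1 · 351, so d = 351.
5^1 ≡ 5 (mod 703)
5^2 ≡ 5^2 = 25 ≡ 25 (mod 703)
5^4 ≡ 25^2 = 625 ≡ 625 (mod 703)
5^8 ≡ 625^2 = 390625 ≡ 460 (mod 703)
5^16 ≡ 460^2 = 211600 ≡ 700 (mod 703)
5^32 ≡ 700^2 = 490000 ≡ 9 (mod 703)
5^64 ≡ 9^2 = 81 ≡ 81 (mod 703)
5^128 ≡ 81^2 = 6561 ≡ 234 (mod 703)
5^256 ≡ 234^2 = 54756 ≡ 625 (mod 703)
351 = 256 + 64 + 16 + 8 + 4 + 2 + 1 in binary powers of 2.
So 5^351 ≡ 625 · 81 · 700 · 460 · 625 · 25 · 5 ≡ 438 (mod 703).
Squaring chain: 438; never reaches −1, so base 5 is a Miller–Rabin witness that 703 is composite.

438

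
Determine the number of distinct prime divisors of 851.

851 = 23 · 37
851 = 23 · 37, which has 2 distinct prime factors.

2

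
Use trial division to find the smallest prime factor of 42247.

42247 is odd.
Digit sum 19, not divisible by 3.
Ends in 7: not divisible by 5.
7: 42247 = 7·6035 + 2
11: 42247 = 11·3840 + 7
13: 42247 = 13·3249 + 10
17: 42247 = 17·2485 + 2
19: 42247 = 19·2223 + 10
23: 42247 = 23·1836 + 19
29: 42247 = 29·1456 + 23
31: 42247 = 31·1362 + 25
37: 42247 = 37·1141 + 30
41: 42247 = 41·1030 + 17
43: 42247 = 43·982 + 21
47: 42247 = 47·898 + 41
53: 42247 = 53·797 + 6
59: 42247 = 59·716 + 3
61: 42247 = 61·692 + 35
67: 42247 = 67·630 + 37
71: 42247 = 71·595 + 2
73: 42247 = 73·578 + 53
79: 42247 = 79·534 + 61
83: 42247 = 83·509

83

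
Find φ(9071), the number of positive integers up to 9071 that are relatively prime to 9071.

8832

Factor: 9071 = 47 · 193.
φ(9071) = (47−1) · (193−1) = 46 · 192 = 8832.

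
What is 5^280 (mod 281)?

1

5^1 ≡ 5 (mod 281)
5^2 ≡ 5^2 = 25 ≡ 25 (mod 281)
5^4 ≡ 25^2 = 625 ≡ 63 (mod 281)
5^8 ≡ 63^2 = 3969 ≡ 35 (mod 281)
5^16 ≡ 35^2 = 1225 ≡ 101 (mod 281)
5^32 ≡ 101^2 = 10201 ≡ 85 (mod 281)
5^64 ≡ 85^2 = 7225 ≡ 200 (mod 281)
5^128 ≡ 200^2 = 40000 ≡ 98 (mod 281)
5^256 ≡ 98^2 = 9604 ≡ 50 (mod 281)
280 = 256 + 16 + 8 in binary powers of 2.
So 5^280 ≡ 50 · 101 · 35 ≡ 1 (mod 281).
Since the result is 1, base 5 gives no evidence that 281 is composite.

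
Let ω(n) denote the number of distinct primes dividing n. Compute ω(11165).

11165 = 5 · 2233
2233 = 7 · 319
319 = 11 · 29
11165 = 5 · 7 · 11 · 29, which has 4 distinct prime factors.

4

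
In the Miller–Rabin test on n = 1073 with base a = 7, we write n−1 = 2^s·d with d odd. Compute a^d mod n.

255

1073 − 1 = 1072 = 2^4 · 67, so d = 67.
7^1 ≡ 7 (mod 1073)
7^2 ≡ 7^2 = 49 ≡ 49 (mod 1073)
7^4 ≡ 49^2 = 2401 ≡ 255 (mod 1073)
7^8 ≡ 255^2 = 65025 ≡ 645 (mod 1073)
7^16 ≡ 645^2 = 416025 ≡ 774 (mod 1073)
7^32 ≡ 774^2 = 599076 ≡ 342 (mod 1073)
7^64 ≡ 342^2 = 116964 ≡ 7 (mod 1073)
67 = 64 + 2 + 1 in binary powers of 2.
So 7^67 ≡ 7 · 49 · 7 ≡ 255 (mod 1073).
Squaring chain: 255 → 645 → 774 → 342; never reaches −1, so base 7 is a Miller–Rabin witness that 1073 is composite.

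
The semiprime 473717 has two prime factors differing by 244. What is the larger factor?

Since p = q + 244, we have 473717 = q(q + 244), so q² + 244q − 473717 = 0.
Discriminant: 244² + 4·473717 = 59536 + 1894868 = 1954404; √1954404 = 1398.
q = (−244 + 1398)/2 = 577, and p = q + 244 = 821.
Check: 577 · 821 = 473717.

821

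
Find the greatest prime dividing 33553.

33553 = 13 · 2581
2581 = 29 · 89
89 is prime.
So 33553 = 13 · 29 · 89; the largest prime factor is 89.

89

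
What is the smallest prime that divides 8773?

31

8773 is odd.
Digit sum 25, not divisible by 3.
Ends in 3: not divisible by 5.
7: 8773 = 7·1253 + 2
11: 8773 = 11·797 + 6
13: 8773 = 13·674 + 11
17: 8773 = 17·516 + 1
19: 8773 = 19·461 + 14
23: 8773 = 23·381 + 10
29: 8773 = 29·302 + 15
31: 8773 = 31·283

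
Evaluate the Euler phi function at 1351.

1152

Factor: 1351 = 7 · 193.
φ(1351) = (7−1) · (193−1) = 6 · 192 = 1152.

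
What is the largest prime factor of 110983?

110983 = 29 · 3827
3827 = 43 · 89
89 is prime.
So 110983 = 29 · 43 · 89; the largest prime factor is 89.

89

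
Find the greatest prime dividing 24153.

97

24153 = 3 · 8051
8051 = 83 · 97
97 is prime.
So 24153 = 3 · 83 · 97; the largest prime factor is 97.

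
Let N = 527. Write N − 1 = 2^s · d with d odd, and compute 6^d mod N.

527 − 1 = 526 = 2^1 · 263, so d = 263.
6^1 ≡ 6 (mod 527)
6^2 ≡ 6^2 = 36 ≡ 36 (mod 527)
6^4 ≡ 36^2 = 1296 ≡ 242 (mod 527)
6^8 ≡ 242^2 = 58564 ≡ 67 (mod 527)
6^16 ≡ 67^2 = 4489 ≡ 273 (mod 527)
6^32 ≡ 273^2 = 74529 ≡ 222 (mod 527)
6^64 ≡ 222^2 = 49284 ≡ 273 (mod 527)
6^128 ≡ 273^2 = 74529 ≡ 222 (mod 527)
6^256 ≡ 222^2 = 49284 ≡ 273 (mod 527)
263 = 256 + 4 + 2 + 1 in binary powers of 2.
So 6^263 ≡ 273 · 242 · 36 · 6 ≡ 150 (mod 527).
Squaring chain: 150; never reaches −1, so base 6 is a Miller–Rabin witness that 527 is composite.

150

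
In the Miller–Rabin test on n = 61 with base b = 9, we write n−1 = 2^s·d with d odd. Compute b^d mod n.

1

61 − 1 = 60 = 2^2 · 15, so d = 15.
9^1 ≡ 9 (mod 61)
9^2 ≡ 9^2 = 81 ≡ 20 (mod 61)
9^4 ≡ 20^2 = 400 ≡ 34 (mod 61)
9^8 ≡ 34^2 = 1156 ≡ 58 (mod 61)
15 = 8 + 4 + 2 + 1 in binary powers of 2.
So 9^15 ≡ 58 · 34 · 20 · 9 ≡ 1 (mod 61).
Since 9^d ≡ 1 (mod 61), base 9 does not prove 61 composite.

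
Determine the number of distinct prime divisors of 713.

713 = 23 · 31
713 = 23 · 31, which has 2 distinct prime factors.

2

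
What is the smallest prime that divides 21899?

61

21899 is odd.
Digit sum 29, not divisible by 3.
Ends in 9: not divisible by 5.
7: 21899 = 7·3128 + 3
11: 21899 = 11·1990 + 9
13: 21899 = 13·1684 + 7
17: 21899 = 17·1288 + 3
19: 21899 = 19·1152 + 11
23: 21899 = 23·952 + 3
29: 21899 = 29·755 + 4
31: 21899 = 31·706 + 13
37: 21899 = 37·591 + 32
41: 21899 = 41·534 + 5
43: 21899 = 43·509 + 12
47: 21899 = 47·465 + 44
53: 21899 = 53·413 + 10
59: 21899 = 59·371 + 10
61: 21899 = 61·359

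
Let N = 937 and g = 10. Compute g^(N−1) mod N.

1

10^1 ≡ 10 (mod 937)
10^2 ≡ 10^2 = 100 ≡ 100 (mod 937)
10^4 ≡ 100^2 = 10000 ≡ 630 (mod 937)
10^8 ≡ 630^2 = 396900 ≡ 549 (mod 937)
10^16 ≡ 549^2 = 301401 ≡ 624 (mod 937)
10^32 ≡ 624^2 = 389376 ≡ 521 (mod 937)
10^64 ≡ 521^2 = 271441 ≡ 648 (mod 937)
10^128 ≡ 648^2 = 419904 ≡ 128 (mod 937)
10^256 ≡ 128^2 = 16384 ≡ 455 (mod 937)
10^512 ≡ 455^2 = 207025 ≡ 885 (mod 937)
936 = 512 + 256 + 128 + 32 + 8 in binary powers of 2.
So 10^936 ≡ 885 · 455 · 128 · 521 · 549 ≡ 1 (mod 937).
Since the result is 1, base 10 gives no evidence that 937 is composite.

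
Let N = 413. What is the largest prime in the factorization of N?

413 = 7 · 59
59 is prime.
So 413 = 7 · 59; the largest prime factor is 59.

59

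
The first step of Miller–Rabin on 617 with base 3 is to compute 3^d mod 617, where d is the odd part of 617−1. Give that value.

617 − 1 = 616 = 2^3 · 77, so d = 77.
3^1 ≡ 3 (mod 617)
3^2 ≡ 3^2 = 9 ≡ 9 (mod 617)
3^4 ≡ 9^2 = 81 ≡ 81 (mod 617)
3^8 ≡ 81^2 = 6561 ≡ 391 (mod 617)
3^16 ≡ 391^2 = 152881 ≡ 482 (mod 617)
3^32 ≡ 482^2 = 232324 ≡ 332 (mod 617)
3^64 ≡ 332^2 = 110224 ≡ 398 (mod 617)
77 = 64 + 8 + 4 + 1 in binary powers of 2.
So 3^77 ≡ 398 · 391 · 81 · 3 ≡ 478 (mod 617).
Squaring chain: 478 → 194 → 616; reaches −1, so base 3 does not prove 617 composite.

478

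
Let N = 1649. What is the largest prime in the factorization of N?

97

1649 = 17 · 97
97 is prime.
So 1649 = 17 · 97; the largest prime factor is 97.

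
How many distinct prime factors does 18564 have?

5

18564 = 2^2 · 4641
4641 = 3 · 1547
1547 = 7 · 221
221 = 13 · 17
18564 = 2^2 · 3 · 7 · 13 · 17, which has 5 distinct prime factors.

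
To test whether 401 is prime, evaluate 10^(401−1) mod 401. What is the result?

10^1 ≡ 10 (mod 401)
10^2 ≡ 10^2 = 100 ≡ 100 (mod 401)
10^4 ≡ 100^2 = 10000 ≡ 376 (mod 401)
10^8 ≡ 376^2 = 141376 ≡ 224 (mod 401)
10^16 ≡ 224^2 = 50176 ≡ 51 (mod 401)
10^32 ≡ 51^2 = 2601 ≡ 195 (mod 401)
10^64 ≡ 195^2 = 38025 ≡ 331 (mod 401)
10^128 ≡ 331^2 = 109561 ≡ 88 (mod 401)
10^256 ≡ 88^2 = 7744 ≡ 125 (mod 401)
400 = 256 + 128 + 16 in binary powers of 2.
So 10^400 ≡ 125 · 88 · 51 ≡ 1 (mod 401).
Since the result is 1, base 10 gives no evidence that 401 is composite.

1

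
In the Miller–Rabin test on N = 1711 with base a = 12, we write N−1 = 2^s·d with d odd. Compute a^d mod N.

1467

1711 − 1 = 1710 = 2^1 · 855, so d = 855.
12^1 ≡ 12 (mod 1711)
12^2 ≡ 12^2 = 144 ≡ 144 (mod 1711)
12^4 ≡ 144^2 = 20736 ≡ 204 (mod 1711)
12^8 ≡ 204^2 = 41616 ≡ 552 (mod 1711)
12^16 ≡ 552^2 = 304704 ≡ 146 (mod 1711)
12^32 ≡ 146^2 = 21316 ≡ 784 (mod 1711)
12^64 ≡ 784^2 = 614656 ≡ 407 (mod 1711)
12^128 ≡ 407^2 = 165649 ≡ 1393 (mod 1711)
12^256 ≡ 1393^2 = 1940449 ≡ 175 (mod 1711)
12^512 ≡ 175^2 = 30625 ≡ 1538 (mod 1711)
855 = 512 + 256 + 64 + 16 + 4 + 2 + 1 in binary powers of 2.
So 12^855 ≡ 1538 · 175 · 407 · 146 · 204 · 144 · 12 ≡ 1467 (mod 1711).
Squaring chain: 1467; never reaches −1, so base 12 is a Miller–Rabin witness that 1711 is composite.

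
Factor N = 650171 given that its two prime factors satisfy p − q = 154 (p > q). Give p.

Since p = q + 154, we have 650171 = q(q + 154), so q² + 154q − 650171 = 0.
Discriminant: 154² + 4·650171 = 23716 + 2600684 = 2624400; √2624400 = 1620.
q = (−154 + 1620)/2 = 733, and p = q + 154 = 887.
Check: 733 · 887 = 650171.

887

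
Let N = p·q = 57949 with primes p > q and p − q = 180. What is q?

167

Since p = q + 180, we have 57949 = q(q + 180), so q² + 180q − 57949 = 0.
Discriminant: 180² + 4·57949 = 32400 + 231796 = 264196; √264196 = 514.
q = (−180 + 514)/2 = 167, and p = q + 180 = 347.
Check: 167 · 347 = 57949.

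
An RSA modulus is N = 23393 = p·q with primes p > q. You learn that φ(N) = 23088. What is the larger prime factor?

157

φ(n) = (p−1)(q−1) = n − (p+q) + 1, so p + q = 23393 − 23088 + 1 = 306.
p and q are the roots of t² − 306t + 23393 = 0.
Discriminant: 306² − 4·23393 = 93636 − 93572 = 64; √64 = 8.
q = (306 − 8)/2 = 149, p = (306 + 8)/2 = 157.
Check: 149 · 157 = 23393.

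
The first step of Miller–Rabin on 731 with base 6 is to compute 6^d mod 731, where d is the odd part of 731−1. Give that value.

731 − 1 = 730 = 2^1 · 365, so d = 365.
6^1 ≡ 6 (mod 731)
6^2 ≡ 6^2 = 36 ≡ 36 (mod 731)
6^4 ≡ 36^2 = 1296 ≡ 565 (mod 731)
6^8 ≡ 565^2 = 319225 ≡ 509 (mod 731)
6^16 ≡ 509^2 = 259081 ≡ 307 (mod 731)
6^32 ≡ 307^2 = 94249 ≡ 681 (mod 731)
6^64 ≡ 681^2 = 463761 ≡ 307 (mod 731)
6^128 ≡ 307^2 = 94249 ≡ 681 (mod 731)
6^256 ≡ 681^2 = 463761 ≡ 307 (mod 731)
365 = 256 + 64 + 32 + 8 + 4 + 1 in binary powers of 2.
So 6^365 ≡ 307 · 307 · 681 · 509 · 565 · 6 ≡ 724 (mod 731).
Squaring chain: 724; never reaches −1, so base 6 is a Miller–Rabin witness that 731 is composite.

724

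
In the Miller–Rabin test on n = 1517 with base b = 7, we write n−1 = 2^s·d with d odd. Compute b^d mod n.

1517 − 1 = 1516 = 2^2 · 379, so d = 379.
7^1 ≡ 7 (mod 1517)
7^2 ≡ 7^2 = 49 ≡ 49 (mod 1517)
7^4 ≡ 49^2 = 2401 ≡ 884 (mod 1517)
7^8 ≡ 884^2 = 781456 ≡ 201 (mod 1517)
7^16 ≡ 201^2 = 40401 ≡ 959 (mod 1517)
7^32 ≡ 959^2 = 919681 ≡ 379 (mod 1517)
7^64 ≡ 379^2 = 143641 ≡ 1043 (mod 1517)
7^128 ≡ 1043^2 = 1087849 ≡ 160 (mod 1517)
7^256 ≡ 160^2 = 25600 ≡ 1328 (mod 1517)
379 = 256 + 64 + 32 + 16 + 8 + 2 + 1 in binary powers of 2.
So 7^379 ≡ 1328 · 1043 · 379 · 959 · 201 · 49 · 7 ≡ 1265 (mod 1517).
Squaring chain: 1265 → 1307; never reaches −1, so base 7 is a Miller–Rabin witness that 1517 is composite.

1265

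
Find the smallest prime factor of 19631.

67

19631 is odd.
Digit sum 20, not divisible by 3.
Ends in 1: not divisible by 5.
7: 19631 = 7·2804 + 3
11: 19631 = 11·1784 + 7
13: 19631 = 13·1510 + 1
17: 19631 = 17·1154 + 13
19: 19631 = 19·1033 + 4
23: 19631 = 23·853 + 12
29: 19631 = 29·676 + 27
31: 19631 = 31·633 + 8
37: 19631 = 37·530 + 21
41: 19631 = 41·478 + 33
43: 19631 = 43·456 + 23
47: 19631 = 47·417 + 32
53: 19631 = 53·370 + 21
59: 19631 = 59·332 + 43
61: 19631 = 61·321 + 50
67: 19631 = 67·293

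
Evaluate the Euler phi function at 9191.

7200

Factor: 9191 = 7 · 13 · 101.
φ(9191) = (7−1) · (13−1) · (101−1) = 6 · 12 · 100 = 7200.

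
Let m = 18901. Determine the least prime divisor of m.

41

18901 is odd.
Digit sum 19, not divisible by 3.
Ends in 1: not divisible by 5.
7: 18901 = 7·2700 + 1
11: 18901 = 11·1718 + 3
13: 18901 = 13·1453 + 12
17: 18901 = 17·1111 + 14
19: 18901 = 19·994 + 15
23: 18901 = 23·821 + 18
29: 18901 = 29·651 + 22
31: 18901 = 31·609 + 22
37: 18901 = 37·510 + 31
41: 18901 = 41·461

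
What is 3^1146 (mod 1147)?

3^1 ≡ 3 (mod 1147)
3^2 ≡ 3^2 = 9 ≡ 9 (mod 1147)
3^4 ≡ 9^2 = 81 ≡ 81 (mod 1147)
3^8 ≡ 81^2 = 6561 ≡ 826 (mod 1147)
3^16 ≡ 826^2 = 682276 ≡ 958 (mod 1147)
3^32 ≡ 958^2 = 917764 ≡ 164 (mod 1147)
3^64 ≡ 164^2 = 26896 ≡ 515 (mod 1147)
3^128 ≡ 515^2 = 265225 ≡ 268 (mod 1147)
3^256 ≡ 268^2 = 71824 ≡ 710 (mod 1147)
3^512 ≡ 710^2 = 504100 ≡ 567 (mod 1147)
3^1024 ≡ 567^2 = 321489 ≡ 329 (mod 1147)
1146 = 1024 + 64 + 32 + 16 + 8 + 2 in binary powers of 2.
So 3^1146 ≡ 329 · 515 · 164 · 958 · 826 · 9 ≡ 47 (mod 1147).
Since 47 ≠ 1, base 3 is a Fermat witness: 1147 is composite.

47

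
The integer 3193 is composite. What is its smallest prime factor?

31

3193 is odd.
Digit sum 16, not divisible by 3.
Ends in 3: not divisible by 5.
7: 3193 = 7·456 + 1
11: 3193 = 11·290 + 3
13: 3193 = 13·245 + 8
17: 3193 = 17·187 + 14
19: 3193 = 19·168 + 1
23: 3193 = 23·138 + 19
29: 3193 = 29·110 + 3
31: 3193 = 31·103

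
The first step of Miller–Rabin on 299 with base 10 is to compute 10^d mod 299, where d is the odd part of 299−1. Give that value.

17

299 − 1 = 298 = 2^1 · 149, so d = 149.
10^1 ≡ 10 (mod 299)
10^2 ≡ 10^2 = 100 ≡ 100 (mod 299)
10^4 ≡ 100^2 = 10000 ≡ 133 (mod 299)
10^8 ≡ 133^2 = 17689 ≡ 48 (mod 299)
10^16 ≡ 48^2 = 2304 ≡ 211 (mod 299)
10^32 ≡ 211^2 = 44521 ≡ 269 (mod 299)
10^64 ≡ 269^2 = 72361 ≡ 3 (mod 299)
10^128 ≡ 3^2 = 9 ≡ 9 (mod 299)
149 = 128 + 16 + 4 + 1 in binary powers of 2.
So 10^149 ≡ 9 · 211 · 133 · 10 ≡ 17 (mod 299).
Squaring chain: 17; never reaches −1, so base 10 is a Miller–Rabin witness that 299 is composite.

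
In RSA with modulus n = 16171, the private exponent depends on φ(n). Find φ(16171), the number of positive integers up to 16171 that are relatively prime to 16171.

15912

Factor: 16171 = 103 · 157.
φ(16171) = (103−1) · (157−1) = 102 · 156 = 15912.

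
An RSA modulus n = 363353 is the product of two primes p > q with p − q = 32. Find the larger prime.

619

Since p = q + 32, we have 363353 = q(q + 32), so q² + 32q − 363353 = 0.
Discriminant: 32² + 4·363353 = 1024 + 1453412 = 1454436; √1454436 = 1206.
q = (−32 + 1206)/2 = 587, and p = q + 32 = 619.
Check: 587 · 619 = 363353.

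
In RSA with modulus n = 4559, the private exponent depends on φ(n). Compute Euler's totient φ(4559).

Factor: 4559 = 47 · 97.
φ(4559) = (47−1) · (97−1) = 46 · 96 = 4416.

4416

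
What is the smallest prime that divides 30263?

30263 is odd.
Digit sum 14, not divisible by 3.
Ends in 3: not divisible by 5.
7: 30263 = 7·4323 + 2
11: 30263 = 11·2751 + 2
13: 30263 = 13·2327 + 12
17: 30263 = 17·1780 + 3
19: 30263 = 19·1592 + 15
23: 30263 = 23·1315 + 18
29: 30263 = 29·1043 + 16
31: 30263 = 31·976 + 7
37: 30263 = 37·817 + 34
41: 30263 = 41·738 + 5
43: 30263 = 43·703 + 34
47: 30263 = 47·643 + 42
53: 30263 = 53·571

53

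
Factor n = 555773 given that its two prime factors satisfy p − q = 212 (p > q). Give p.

859

Since p = q + 212, we have 555773 = q(q + 212), so q² + 212q − 555773 = 0.
Discriminant: 212² + 4·555773 = 44944 + 2223092 = 2268036; √2268036 = 1506.
q = (−212 + 1506)/2 = 647, and p = q + 212 = 859.
Check: 647 · 859 = 555773.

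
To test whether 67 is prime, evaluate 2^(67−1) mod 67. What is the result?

2^1 ≡ 2 (mod 67)
2^2 ≡ 2^2 = 4 ≡ 4 (mod 67)
2^4 ≡ 4^2 = 16 ≡ 16 (mod 67)
2^8 ≡ 16^2 = 256 ≡ 55 (mod 67)
2^16 ≡ 55^2 = 3025 ≡ 10 (mod 67)
2^32 ≡ 10^2 = 100 ≡ 33 (mod 67)
2^64 ≡ 33^2 = 1089 ≡ 17 (mod 67)
66 = 64 + 2 in binary powers of 2.
So 2^66 ≡ 17 · 4 ≡ 1 (mod 67).
Since the result is 1, base 2 gives no evidence that 67 is composite.

1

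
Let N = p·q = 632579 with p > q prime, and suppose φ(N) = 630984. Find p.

863

φ(n) = (p−1)(q−1) = n − (p+q) + 1, so p + q = 632579 − 630984 + 1 = 1596.
p and q are the roots of t² − 1596t + 632579 = 0.
Discriminant: 1596² − 4·632579 = 2547216 − 2530316 = 16900; √16900 = 130.
q = (1596 − 130)/2 = 733, p = (1596 + 130)/2 = 863.
Check: 733 · 863 = 632579.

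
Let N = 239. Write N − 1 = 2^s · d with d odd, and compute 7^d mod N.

238

239 − 1 = 238 = 2^1 · 119, so d = 119.
7^1 ≡ 7 (mod 239)
7^2 ≡ 7^2 = 49 ≡ 49 (mod 239)
7^4 ≡ 49^2 = 2401 ≡ 11 (mod 239)
7^8 ≡ 11^2 = 121 ≡ 121 (mod 239)
7^16 ≡ 121^2 = 14641 ≡ 62 (mod 239)
7^32 ≡ 62^2 = 3844 ≡ 20 (mod 239)
7^64 ≡ 20^2 = 400 ≡ 161 (mod 239)
119 = 64 + 32 + 16 + 4 + 2 + 1 in binary powers of 2.
So 7^119 ≡ 161 · 20 · 62 · 11 · 49 · 7 ≡ 238 (mod 239).
Since 7^d ≡ 238 (mod 239), base 7 does not prove 239 composite.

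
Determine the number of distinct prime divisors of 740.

3

740 = 2^2 · 185
185 = 5 · 37
740 = 2^2 · 5 · 37, which has 3 distinct prime factors.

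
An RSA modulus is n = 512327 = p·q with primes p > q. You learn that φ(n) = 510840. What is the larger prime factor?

947

φ(n) = (p−1)(q−1) = n − (p+q) + 1, so p + q = 512327 − 510840 + 1 = 1488.
p and q are the roots of t² − 1488t + 512327 = 0.
Discriminant: 1488² − 4·512327 = 2214144 − 2049308 = 164836; √164836 = 406.
q = (1488 − 406)/2 = 541, p = (1488 + 406)/2 = 947.
Check: 541 · 947 = 512327.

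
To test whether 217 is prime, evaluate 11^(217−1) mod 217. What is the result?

11^1 ≡ 11 (mod 217)
11^2 ≡ 11^2 = 121 ≡ 121 (mod 217)
11^4 ≡ 121^2 = 14641 ≡ 102 (mod 217)
11^8 ≡ 102^2 = 10404 ≡ 205 (mod 217)
11^16 ≡ 205^2 = 42025 ≡ 144 (mod 217)
11^32 ≡ 144^2 = 20736 ≡ 121 (mod 217)
11^64 ≡ 121^2 = 14641 ≡ 102 (mod 217)
11^128 ≡ 102^2 = 10404 ≡ 205 (mod 217)
216 = 128 + 64 + 16 + 8 in binary powers of 2.
So 11^216 ≡ 205 · 102 · 144 · 205 ≡ 190 (mod 217).
Since 190 ≠ 1, base 11 is a Fermat witness: 217 is composite.

190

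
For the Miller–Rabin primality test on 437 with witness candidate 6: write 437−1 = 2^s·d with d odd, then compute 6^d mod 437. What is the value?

234

437 − 1 = 436 = 2^2 · 109, so d = 109.
6^1 ≡ 6 (mod 437)
6^2 ≡ 6^2 = 36 ≡ 36 (mod 437)
6^4 ≡ 36^2 = 1296 ≡ 422 (mod 437)
6^8 ≡ 422^2 = 178084 ≡ 225 (mod 437)
6^16 ≡ 225^2 = 50625 ≡ 370 (mod 437)
6^32 ≡ 370^2 = 136900 ≡ 119 (mod 437)
6^64 ≡ 119^2 = 14161 ≡ 177 (mod 437)
109 = 64 + 32 + 8 + 4 + 1 in binary powers of 2.
So 6^109 ≡ 177 · 119 · 225 · 422 · 6 ≡ 234 (mod 437).
Squaring chain: 234 → 131; never reaches −1, so base 6 is a Miller–Rabin witness that 437 is composite.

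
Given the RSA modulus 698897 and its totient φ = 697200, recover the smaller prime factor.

φ(n) = (p−1)(q−1) = n − (p+q) + 1, so p + q = 698897 − 697200 + 1 = 1698.
p and q are the roots of t² − 1698t + 698897 = 0.
Discriminant: 1698² − 4·698897 = 2883204 − 2795588 = 87616; √87616 = 296.
q = (1698 − 296)/2 = 701, p = (1698 + 296)/2 = 997.
Check: 701 · 997 = 698897.

701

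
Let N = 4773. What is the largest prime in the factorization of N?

43

4773 = 3 · 1591
1591 = 37 · 43
43 is prime.
So 4773 = 3 · 37 · 43; the largest prime factor is 43.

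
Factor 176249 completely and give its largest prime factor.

176249 = 23 · 7663
7663 = 79 · 97
97 is prime.
So 176249 = 23 · 79 · 97; the largest prime factor is 97.

97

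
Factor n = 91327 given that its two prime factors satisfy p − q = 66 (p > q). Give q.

271

Since p = q + 66, we have 91327 = q(q + 66), so q² + 66q − 91327 = 0.
Discriminant: 66² + 4·91327 = 4356 + 365308 = 369664; √369664 = 608.
q = (−66 + 608)/2 = 271, and p = q + 66 = 337.
Check: 271 · 337 = 91327.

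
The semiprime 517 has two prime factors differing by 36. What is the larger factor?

47

Since p = q + 36, we have 517 = q(q + 36), so q² + 36q − 517 = 0.
Discriminant: 36² + 4·517 = 1296 + 2068 = 3364; √3364 = 58.
q = (−36 + 58)/2 = 11, and p = q + 36 = 47.
Check: 11 · 47 = 517.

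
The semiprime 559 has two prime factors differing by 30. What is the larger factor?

Since p = q + 30, we have 559 = q(q + 30), so q² + 30q − 559 = 0.
Discriminant: 30² + 4·559 = 900 + 2236 = 3136; √3136 = 56.
q = (−30 + 56)/2 = 13, and p = q + 30 = 43.
Check: 13 · 43 = 559.

43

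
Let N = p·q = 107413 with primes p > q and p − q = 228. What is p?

461

Since p = q + 228, we have 107413 = q(q + 228), so q² + 228q − 107413 = 0.
Discriminant: 228² + 4·107413 = 51984 + 429652 = 481636; √481636 = 694.
q = (−228 + 694)/2 = 233, and p = q + 228 = 461.
Check: 233 · 461 = 107413.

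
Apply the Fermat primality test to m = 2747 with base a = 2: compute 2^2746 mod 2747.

2^1 ≡ 2 (mod 2747)
2^2 ≡ 2^2 = 4 ≡ 4 (mod 2747)
2^4 ≡ 4^2 = 16 ≡ 16 (mod 2747)
2^8 ≡ 16^2 = 256 ≡ 256 (mod 2747)
2^16 ≡ 256^2 = 65536 ≡ 2355 (mod 2747)
2^32 ≡ 2355^2 = 5546025 ≡ 2579 (mod 2747)
2^64 ≡ 2579^2 = 6651241 ≡ 754 (mod 2747)
2^128 ≡ 754^2 = 568516 ≡ 2634 (mod 2747)
2^256 ≡ 2634^2 = 6937956 ≡ 1781 (mod 2747)
2^512 ≡ 1781^2 = 3171961 ≡ 1923 (mod 2747)
2^1024 ≡ 1923^2 = 3697929 ≡ 467 (mod 2747)
2^2048 ≡ 467^2 = 218089 ≡ 1076 (mod 2747)
2746 = 2048 + 512 + 128 + 32 + 16 + 8 + 2 in binary powers of 2.
So 2^2746 ≡ 1076 · 1923 · 2634 · 2579 · 2355 · 256 · 4 ≡ 1212 (mod 2747).
Since 1212 ≠ 1, base 2 is a Fermat witness: 2747 is composite.

1212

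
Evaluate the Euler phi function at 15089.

14820

Factor: 15089 = 79 · 191.
φ(15089) = (79−1) · (191−1) = 78 · 190 = 14820.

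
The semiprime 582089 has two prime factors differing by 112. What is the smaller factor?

Since p = q + 112, we have 582089 = q(q + 112), so q² + 112q − 582089 = 0.
Discriminant: 112² + 4·582089 = 12544 + 2328356 = 2340900; √2340900 = 1530.
q = (−112 + 1530)/2 = 709, and p = q + 112 = 821.
Check: 709 · 821 = 582089.

709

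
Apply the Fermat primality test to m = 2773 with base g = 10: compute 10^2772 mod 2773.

1113

10^1 ≡ 10 (mod 2773)
10^2 ≡ 10^2 = 100 ≡ 100 (mod 2773)
10^4 ≡ 100^2 = 10000 ≡ 1681 (mod 2773)
10^8 ≡ 1681^2 = 2825761 ≡ 74 (mod 2773)
10^16 ≡ 74^2 = 5476 ≡ 2703 (mod 2773)
10^32 ≡ 2703^2 = 7306209 ≡ 2127 (mod 2773)
10^64 ≡ 2127^2 = 4524129 ≡ 1366 (mod 2773)
10^128 ≡ 1366^2 = 1865956 ≡ 2500 (mod 2773)
10^256 ≡ 2500^2 = 6250000 ≡ 2431 (mod 2773)
10^512 ≡ 2431^2 = 5909761 ≡ 498 (mod 2773)
10^1024 ≡ 498^2 = 248004 ≡ 1207 (mod 2773)
10^2048 ≡ 1207^2 = 1456849 ≡ 1024 (mod 2773)
2772 = 2048 + 512 + 128 + 64 + 16 + 4 in binary powers of 2.
So 10^2772 ≡ 1024 · 498 · 2500 · 1366 · 2703 · 1681 ≡ 1113 (mod 2773).
Since 1113 ≠ 1, base 10 is a Fermat witness: 2773 is composite.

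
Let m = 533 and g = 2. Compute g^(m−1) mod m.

406

2^1 ≡ 2 (mod 533)
2^2 ≡ 2^2 = 4 ≡ 4 (mod 533)
2^4 ≡ 4^2 = 16 ≡ 16 (mod 533)
2^8 ≡ 16^2 = 256 ≡ 256 (mod 533)
2^16 ≡ 256^2 = 65536 ≡ 510 (mod 533)
2^32 ≡ 510^2 = 260100 ≡ 529 (mod 533)
2^64 ≡ 529^2 = 279841 ≡ 16 (mod 533)
2^128 ≡ 16^2 = 256 ≡ 256 (mod 533)
2^256 ≡ 256^2 = 65536 ≡ 510 (mod 533)
2^512 ≡ 510^2 = 260100 ≡ 529 (mod 533)
532 = 512 + 16 + 4 in binary powers of 2.
So 2^532 ≡ 529 · 510 · 16 ≡ 406 (mod 533).
Since 406 ≠ 1, base 2 is a Fermat witness: 533 is composite.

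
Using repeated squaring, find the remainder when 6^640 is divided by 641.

1

6^1 ≡ 6 (mod 641)
6^2 ≡ 6^2 = 36 ≡ 36 (mod 641)
6^4 ≡ 36^2 = 1296 ≡ 14 (mod 641)
6^8 ≡ 14^2 = 196 ≡ 196 (mod 641)
6^16 ≡ 196^2 = 38416 ≡ 597 (mod 641)
6^32 ≡ 597^2 = 356409 ≡ 13 (mod 641)
6^64 ≡ 13^2 = 169 ≡ 169 (mod 641)
6^128 ≡ 169^2 = 28561 ≡ 357 (mod 641)
6^256 ≡ 357^2 = 127449 ≡ 531 (mod 641)
6^512 ≡ 531^2 = 281961 ≡ 562 (mod 641)
640 = 512 + 128 in binary powers of 2.
So 6^640 ≡ 562 · 357 ≡ 1 (mod 641).
Since the result is 1, base 6 gives no evidence that 641 is composite.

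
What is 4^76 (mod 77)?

4^1 ≡ 4 (mod 77)
4^2 ≡ 4^2 = 16 ≡ 16 (mod 77)
4^4 ≡ 16^2 = 256 ≡ 25 (mod 77)
4^8 ≡ 25^2 = 625 ≡ 9 (mod 77)
4^16 ≡ 9^2 = 81 ≡ 4 (mod 77)
4^32 ≡ 4^2 = 16 ≡ 16 (mod 77)
4^64 ≡ 16^2 = 256 ≡ 25 (mod 77)
76 = 64 + 8 + 4 in binary powers of 2.
So 4^76 ≡ 25 · 9 · 25 ≡ 4 (mod 77).
Since 4 ≠ 1, base 4 is a Fermat witness: 77 is composite.

4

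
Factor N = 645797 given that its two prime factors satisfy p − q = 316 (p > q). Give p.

Since p = q + 316, we have 645797 = q(q + 316), so q² + 316q − 645797 = 0.
Discriminant: 316² + 4·645797 = 99856 + 2583188 = 2683044; √2683044 = 1638.
q = (−316 + 1638)/2 = 661, and p = q + 316 = 977.
Check: 661 · 977 = 645797.

977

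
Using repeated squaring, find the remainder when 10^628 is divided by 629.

10^1 ≡ 10 (mod 629)
10^2 ≡ 10^2 = 100 ≡ 100 (mod 629)
10^4 ≡ 100^2 = 10000 ≡ 565 (mod 629)
10^8 ≡ 565^2 = 319225 ≡ 322 (mod 629)
10^16 ≡ 322^2 = 103684 ≡ 528 (mod 629)
10^32 ≡ 528^2 = 278784 ≡ 137 (mod 629)
10^64 ≡ 137^2 = 18769 ≡ 528 (mod 629)
10^128 ≡ 528^2 = 278784 ≡ 137 (mod 629)
10^256 ≡ 137^2 = 18769 ≡ 528 (mod 629)
10^512 ≡ 528^2 = 278784 ≡ 137 (mod 629)
628 = 512 + 64 + 32 + 16 + 4 in binary powers of 2.
So 10^628 ≡ 137 · 528 · 137 · 528 · 565 ≡ 565 (mod 629).
Since 565 ≠ 1, base 10 is a Fermat witness: 629 is composite.

565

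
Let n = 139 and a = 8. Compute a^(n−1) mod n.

1

8^1 ≡ 8 (mod 139)
8^2 ≡ 8^2 = 64 ≡ 64 (mod 139)
8^4 ≡ 64^2 = 4096 ≡ 65 (mod 139)
8^8 ≡ 65^2 = 4225 ≡ 55 (mod 139)
8^16 ≡ 55^2 = 3025 ≡ 106 (mod 139)
8^32 ≡ 106^2 = 11236 ≡ 116 (mod 139)
8^64 ≡ 116^2 = 13456 ≡ 112 (mod 139)
8^128 ≡ 112^2 = 12544 ≡ 34 (mod 139)
138 = 128 + 8 + 2 in binary powers of 2.
So 8^138 ≡ 34 · 55 · 64 ≡ 1 (mod 139).
Since the result is 1, base 8 gives no evidence that 139 is composite.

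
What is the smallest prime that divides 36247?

36247 is odd.
Digit sum 22, not divisible by 3.
Ends in 7: not divisible by 5.
7: 36247 = 7·5178 + 1
11: 36247 = 11·3295 + 2
13: 36247 = 13·2788 + 3
17: 36247 = 17·2132 + 3
19: 36247 = 19·1907 + 14
23: 36247 = 23·1575 + 22
29: 36247 = 29·1249 + 26
31: 36247 = 31·1169 + 8
37: 36247 = 37·979 + 24
41: 36247 = 41·884 + 3
43: 36247 = 43·842 + 41
47: 36247 = 47·771 + 10
53: 36247 = 53·683 + 48
59: 36247 = 59·614 + 21
61: 36247 = 61·594 + 13
67: 36247 = 67·541

67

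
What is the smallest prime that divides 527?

527 is odd.
Digit sum 14, not divisible by 3.
Ends in 7: not divisible by 5.
7: 527 = 7·75 + 2
11: 527 = 11·47 + 10
13: 527 = 13·40 + 7
17: 527 = 17·31

17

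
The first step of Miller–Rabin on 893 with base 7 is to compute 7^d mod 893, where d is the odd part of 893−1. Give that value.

444

893 − 1 = 892 = 2^2 · 223, so d = 223.
7^1 ≡ 7 (mod 893)
7^2 ≡ 7^2 = 49 ≡ 49 (mod 893)
7^4 ≡ 49^2 = 2401 ≡ 615 (mod 893)
7^8 ≡ 615^2 = 378225 ≡ 486 (mod 893)
7^16 ≡ 486^2 = 236196 ≡ 444 (mod 893)
7^32 ≡ 444^2 = 197136 ≡ 676 (mod 893)
7^64 ≡ 676^2 = 456976 ≡ 653 (mod 893)
7^128 ≡ 653^2 = 426409 ≡ 448 (mod 893)
223 = 128 + 64 + 16 + 8 + 4 + 2 + 1 in binary powers of 2.
So 7^223 ≡ 448 · 653 · 444 · 486 · 615 · 49 · 7 ≡ 444 (mod 893).
Squaring chain: 444 → 676; never reaches −1, so base 7 is a Miller–Rabin witness that 893 is composite.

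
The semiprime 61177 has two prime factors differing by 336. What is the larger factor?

467

Since p = q + 336, we have 61177 = q(q + 336), so q² + 336q − 61177 = 0.
Discriminant: 336² + 4·61177 = 112896 + 244708 = 357604; √357604 = 598.
q = (−336 + 598)/2 = 131, and p = q + 336 = 467.
Check: 131 · 467 = 61177.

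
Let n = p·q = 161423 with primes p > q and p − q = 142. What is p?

479

Since p = q + 142, we have 161423 = q(q + 142), so q² + 142q − 161423 = 0.
Discriminant: 142² + 4·161423 = 20164 + 645692 = 665856; √665856 = 816.
q = (−142 + 816)/2 = 337, and p = q + 142 = 479.
Check: 337 · 479 = 161423.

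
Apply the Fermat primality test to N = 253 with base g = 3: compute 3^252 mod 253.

3^1 ≡ 3 (mod 253)
3^2 ≡ 3^2 = 9 ≡ 9 (mod 253)
3^4 ≡ 9^2 = 81 ≡ 81 (mod 253)
3^8 ≡ 81^2 = 6561 ≡ 236 (mod 253)
3^16 ≡ 236^2 = 55696 ≡ 36 (mod 253)
3^32 ≡ 36^2 = 1296 ≡ 31 (mod 253)
3^64 ≡ 31^2 = 961 ≡ 202 (mod 253)
3^128 ≡ 202^2 = 40804 ≡ 71 (mod 253)
252 = 128 + 64 + 32 + 16 + 8 + 4 in binary powers of 2.
So 3^252 ≡ 71 · 202 · 31 · 36 · 236 · 81 ≡ 31 (mod 253).
Since 31 ≠ 1, base 3 is a Fermat witness: 253 is composite.

31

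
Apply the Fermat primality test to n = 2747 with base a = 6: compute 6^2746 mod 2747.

412

6^1 ≡ 6 (mod 2747)
6^2 ≡ 6^2 = 36 ≡ 36 (mod 2747)
6^4 ≡ 36^2 = 1296 ≡ 1296 (mod 2747)
6^8 ≡ 1296^2 = 1679616 ≡ 1199 (mod 2747)
6^16 ≡ 1199^2 = 1437601 ≡ 920 (mod 2747)
6^32 ≡ 920^2 = 846400 ≡ 324 (mod 2747)
6^64 ≡ 324^2 = 104976 ≡ 590 (mod 2747)
6^128 ≡ 590^2 = 348100 ≡ 1978 (mod 2747)
6^256 ≡ 1978^2 = 3912484 ≡ 756 (mod 2747)
6^512 ≡ 756^2 = 571536 ≡ 160 (mod 2747)
6^1024 ≡ 160^2 = 25600 ≡ 877 (mod 2747)
6^2048 ≡ 877^2 = 769129 ≡ 2716 (mod 2747)
2746 = 2048 + 512 + 128 + 32 + 16 + 8 + 2 in binary powers of 2.
So 6^2746 ≡ 2716 · 160 · 1978 · 324 · 920 · 1199 · 36 ≡ 412 (mod 2747).
Since 412 ≠ 1, base 6 is a Fermat witness: 2747 is composite.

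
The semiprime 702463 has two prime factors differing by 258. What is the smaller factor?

Since p = q + 258, we have 702463 = q(q + 258), so q² + 258q − 702463 = 0.
Discriminant: 258² + 4·702463 = 66564 + 2809852 = 2876416; √2876416 = 1696.
q = (−258 + 1696)/2 = 719, and p = q + 258 = 977.
Check: 719 · 977 = 702463.

719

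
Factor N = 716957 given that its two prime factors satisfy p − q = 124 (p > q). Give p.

911

Since p = q + 124, we have 716957 = q(q + 124), so q² + 124q − 716957 = 0.
Discriminant: 124² + 4·716957 = 15376 + 2867828 = 2883204; √2883204 = 1698.
q = (−124 + 1698)/2 = 787, and p = q + 124 = 911.
Check: 787 · 911 = 716957.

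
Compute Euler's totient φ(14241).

9200

Factor: 14241 = 3 · 47 · 101.
φ(14241) = (3−1) · (47−1) · (101−1) = 2 · 46 · 100 = 9200.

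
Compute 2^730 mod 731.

2^1 ≡ 2 (mod 731)
2^2 ≡ 2^2 = 4 ≡ 4 (mod 731)
2^4 ≡ 4^2 = 16 ≡ 16 (mod 731)
2^8 ≡ 16^2 = 256 ≡ 256 (mod 731)
2^16 ≡ 256^2 = 65536 ≡ 477 (mod 731)
2^32 ≡ 477^2 = 227529 ≡ 188 (mod 731)
2^64 ≡ 188^2 = 35344 ≡ 256 (mod 731)
2^128 ≡ 256^2 = 65536 ≡ 477 (mod 731)
2^256 ≡ 477^2 = 227529 ≡ 188 (mod 731)
2^512 ≡ 188^2 = 35344 ≡ 256 (mod 731)
730 = 512 + 128 + 64 + 16 + 8 + 2 in binary powers of 2.
So 2^730 ≡ 256 · 477 · 256 · 477 · 256 · 4 ≡ 4 (mod 731).
Since 4 ≠ 1, base 2 is a Fermat witness: 731 is composite.

4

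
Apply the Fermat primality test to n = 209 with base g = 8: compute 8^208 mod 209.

49

8^1 ≡ 8 (mod 209)
8^2 ≡ 8^2 = 64 ≡ 64 (mod 209)
8^4 ≡ 64^2 = 4096 ≡ 125 (mod 209)
8^8 ≡ 125^2 = 15625 ≡ 159 (mod 209)
8^16 ≡ 159^2 = 25281 ≡ 201 (mod 209)
8^32 ≡ 201^2 = 40401 ≡ 64 (mod 209)
8^64 ≡ 64^2 = 4096 ≡ 125 (mod 209)
8^128 ≡ 125^2 = 15625 ≡ 159 (mod 209)
208 = 128 + 64 + 16 in binary powers of 2.
So 8^208 ≡ 159 · 125 · 201 ≡ 49 (mod 209).
Since 49 ≠ 1, base 8 is a Fermat witness: 209 is composite.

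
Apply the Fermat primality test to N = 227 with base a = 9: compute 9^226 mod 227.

1

9^1 ≡ 9 (mod 227)
9^2 ≡ 9^2 = 81 ≡ 81 (mod 227)
9^4 ≡ 81^2 = 6561 ≡ 205 (mod 227)
9^8 ≡ 205^2 = 42025 ≡ 30 (mod 227)
9^16 ≡ 30^2 = 900 ≡ 219 (mod 227)
9^32 ≡ 219^2 = 47961 ≡ 64 (mod 227)
9^64 ≡ 64^2 = 4096 ≡ 10 (mod 227)
9^128 ≡ 10^2 = 100 ≡ 100 (mod 227)
226 = 128 + 64 + 32 + 2 in binary powers of 2.
So 9^226 ≡ 100 · 10 · 64 · 81 ≡ 1 (mod 227).
Since the result is 1, base 9 gives no evidence that 227 is composite.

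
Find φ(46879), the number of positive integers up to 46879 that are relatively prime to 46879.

Factor: 46879 = 7 · 37 · 181.
φ(46879) = (7−1) · (37−1) · (181−1) = 6 · 36 · 180 = 38880.

38880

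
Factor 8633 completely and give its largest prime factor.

8633 = 89 · 97
97 is prime.
So 8633 = 89 · 97; the largest prime factor is 97.

97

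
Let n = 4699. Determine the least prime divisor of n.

4699 is odd.
Digit sum 28, not divisible by 3.
Ends in 9: not divisible by 5.
7: 4699 = 7·671 + 2
11: 4699 = 11·427 + 2
13: 4699 = 13·361 + 6
17: 4699 = 17·276 + 7
19: 4699 = 19·247 + 6
23: 4699 = 23·204 + 7
29: 4699 = 29·162 + 1
31: 4699 = 31·151 + 18
37: 4699 = 37·127

37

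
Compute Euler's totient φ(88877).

82800

Factor: 88877 = 31 · 47 · 61.
φ(88877) = (31−1) · (47−1) · (61−1) = 30 · 46 · 60 = 82800.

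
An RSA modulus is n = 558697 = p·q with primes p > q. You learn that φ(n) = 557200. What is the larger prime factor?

φ(n) = (p−1)(q−1) = n − (p+q) + 1, so p + q = 558697 − 557200 + 1 = 1498.
p and q are the roots of t² − 1498t + 558697 = 0.
Discriminant: 1498² − 4·558697 = 2244004 − 2234788 = 9216; √9216 = 96.
q = (1498 − 96)/2 = 701, p = (1498 + 96)/2 = 797.
Check: 701 · 797 = 558697.

797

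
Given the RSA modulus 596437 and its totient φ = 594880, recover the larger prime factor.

881

φ(n) = (p−1)(q−1) = n − (p+q) + 1, so p + q = 596437 − 594880 + 1 = 1558.
p and q are the roots of t² − 1558t + 596437 = 0.
Discriminant: 1558² − 4·596437 = 2427364 − 2385748 = 41616; √41616 = 204.
q = (1558 − 204)/2 = 677, p = (1558 + 204)/2 = 881.
Check: 677 · 881 = 596437.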